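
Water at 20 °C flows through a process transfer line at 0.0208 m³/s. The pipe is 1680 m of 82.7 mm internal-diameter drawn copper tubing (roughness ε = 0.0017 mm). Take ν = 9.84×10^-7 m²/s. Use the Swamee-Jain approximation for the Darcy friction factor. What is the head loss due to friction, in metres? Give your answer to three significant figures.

V = 4Q/(πD²) = 4·0.0208/(π·0.0827²) = 3.872 m/s
Re = VD/ν = 3.872·0.0827/9.84×10^-7 = 3.25×10^5 → turbulent
ε/D = 0.0017/82.7 = 2.06×10^-5
Swamee-Jain: f = 0.01441
h_f = f(L/D)V²/(2g) = 0.01441·(1680/0.0827)·3.872²/(2·9.81) = 223.7 m

h_f ≈ 224 m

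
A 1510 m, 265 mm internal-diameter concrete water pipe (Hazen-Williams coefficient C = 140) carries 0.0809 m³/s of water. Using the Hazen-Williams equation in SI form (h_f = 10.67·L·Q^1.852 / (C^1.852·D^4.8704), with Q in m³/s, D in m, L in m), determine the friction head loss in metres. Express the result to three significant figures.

h_f ≈ 10.4 m

h_f = 10.67·1510·0.0809^1.852 / (140^1.852·0.265^4.8704) = 10.45 m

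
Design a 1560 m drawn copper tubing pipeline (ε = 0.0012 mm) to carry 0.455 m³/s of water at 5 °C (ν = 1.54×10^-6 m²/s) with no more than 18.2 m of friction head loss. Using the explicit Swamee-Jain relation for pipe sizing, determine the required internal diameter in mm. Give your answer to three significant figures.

Swamee-Jain (Type III): D = 0.66·[ε^1.25·(LQ²/(gh_f))^4.75 + ν·Q^9.4·(L/(gh_f))^5.2]^0.04
LQ²/(gh_f) = 1.809; L/(gh_f) = 8.737
Term 1 = ε^1.25·(…)^4.75 = 6.63×10^-7; Term 2 = ν·Q^9.4·(…)^5.2 = 7.38×10^-5
D = 0.66·(6.63×10^-7 + 7.38×10^-5)^0.04 = 0.4513 m = 451 mm
Check: V = 2.84 m/s, Re = 8.34×10^5, f = 0.01203, h_f = 17.2 m ≈ 18.2 m ✓

D ≈ 451 mm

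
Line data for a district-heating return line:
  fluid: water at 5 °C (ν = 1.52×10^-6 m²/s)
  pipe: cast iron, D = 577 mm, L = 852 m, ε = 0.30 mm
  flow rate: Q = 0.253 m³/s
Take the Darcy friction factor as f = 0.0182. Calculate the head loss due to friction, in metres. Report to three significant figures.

h_f ≈ 1.28 m

V = 4Q/(πD²) = 4·0.253/(π·0.577²) = 0.9676 m/s
h_f = f(L/D)V²/(2g) = 0.01820·(852/0.577)·0.9676²/(2·9.81) = 1.282 m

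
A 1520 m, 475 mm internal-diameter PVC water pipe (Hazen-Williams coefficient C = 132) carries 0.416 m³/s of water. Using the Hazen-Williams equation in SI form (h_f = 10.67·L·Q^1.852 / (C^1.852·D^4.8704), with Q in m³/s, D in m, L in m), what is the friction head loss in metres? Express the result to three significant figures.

h_f = 10.67·1520·0.416^1.852 / (132^1.852·0.475^4.8704) = 14.19 m

h_f ≈ 14.2 m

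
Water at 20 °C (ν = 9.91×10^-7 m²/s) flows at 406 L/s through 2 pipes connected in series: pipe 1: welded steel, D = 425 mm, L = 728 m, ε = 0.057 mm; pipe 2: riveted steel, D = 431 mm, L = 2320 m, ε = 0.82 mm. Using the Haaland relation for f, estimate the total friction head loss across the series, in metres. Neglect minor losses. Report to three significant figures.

H ≈ 59.2 m

Pipe 1: V = 2.862 m/s, Re = 1.23×10^6, ε/D = 1.34×10^-4, f = 0.01362, h_1 = f(L/D)V²/2g = 9.742 m
Pipe 2: V = 2.783 m/s, Re = 1.21×10^6, ε/D = 0.00190, f = 0.02330, h_2 = f(L/D)V²/2g = 49.50 m
Series → Q common, losses add: H = Σh = 59.24 m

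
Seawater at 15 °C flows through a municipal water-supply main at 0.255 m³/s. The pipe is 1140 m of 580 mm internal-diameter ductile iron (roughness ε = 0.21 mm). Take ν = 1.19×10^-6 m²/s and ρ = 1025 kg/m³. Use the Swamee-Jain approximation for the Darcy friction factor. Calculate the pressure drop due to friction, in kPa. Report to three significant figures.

Δp ≈ 15.9 kPa

V = 4Q/(πD²) = 4·0.255/(π·0.580²) = 0.9651 m/s
Re = VD/ν = 0.9651·0.580/1.19×10^-6 = 4.70×10^5 → turbulent
ε/D = 0.21/580 = 3.62×10^-4
Swamee-Jain: f = 0.01691
h_f = f(L/D)V²/(2g) = 0.01691·(1140/0.580)·0.9651²/(2·9.81) = 1.578 m
Δp = ρg·h_f = 1025·9.81·1.578 = 15.87 kPa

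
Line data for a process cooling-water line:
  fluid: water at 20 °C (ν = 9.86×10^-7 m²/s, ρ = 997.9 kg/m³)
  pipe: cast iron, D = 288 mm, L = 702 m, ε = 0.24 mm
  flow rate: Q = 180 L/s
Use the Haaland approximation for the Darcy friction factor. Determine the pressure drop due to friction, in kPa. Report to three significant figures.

V = 4Q/(πD²) = 4·0.180/(π·0.288²) = 2.763 m/s
Re = VD/ν = 2.763·0.288/9.86×10^-7 = 8.07×10^5 → turbulent
ε/D = 0.24/288 = 8.33×10^-4
Haaland: f = 0.01920
h_f = f(L/D)V²/(2g) = 0.01920·(702/0.288)·2.763²/(2·9.81) = 18.22 m
Δp = ρg·h_f = 997.9·9.81·18.22 = 178.3 kPa

Δp ≈ 178 kPa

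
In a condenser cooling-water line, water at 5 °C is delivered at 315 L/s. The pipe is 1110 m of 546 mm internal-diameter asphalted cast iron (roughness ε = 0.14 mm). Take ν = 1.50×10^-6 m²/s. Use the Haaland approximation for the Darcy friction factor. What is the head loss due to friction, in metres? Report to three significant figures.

h_f ≈ 2.97 m

V = 4Q/(πD²) = 4·0.315/(π·0.546²) = 1.345 m/s
Re = VD/ν = 1.345·0.546/1.50×10^-6 = 4.90×10^5 → turbulent
ε/D = 0.14/546 = 2.56×10^-4
Haaland: f = 0.01582
h_f = f(L/D)V²/(2g) = 0.01582·(1110/0.546)·1.345²/(2·9.81) = 2.967 m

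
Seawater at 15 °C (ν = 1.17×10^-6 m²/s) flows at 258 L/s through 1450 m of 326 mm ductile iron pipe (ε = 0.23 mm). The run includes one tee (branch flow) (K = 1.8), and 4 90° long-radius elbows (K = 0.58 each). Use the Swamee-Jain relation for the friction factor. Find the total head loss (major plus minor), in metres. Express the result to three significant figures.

V = 4Q/(πD²) = 3.091 m/s; V²/2g = 0.4870 m
Re = 8.61×10^5, ε/D = 7.06×10^-4 → f = 0.01862 (Swamee-Jain)
Major: h_f = f(L/D)·V²/2g = 0.01862·4448·0.4870 = 40.34 m
Minor: ΣK = 4.12; h_m = ΣK·V²/2g = 2.006 m
Total H_L = 40.34 + 2.006 = 42.34 m

H_L ≈ 42.3 m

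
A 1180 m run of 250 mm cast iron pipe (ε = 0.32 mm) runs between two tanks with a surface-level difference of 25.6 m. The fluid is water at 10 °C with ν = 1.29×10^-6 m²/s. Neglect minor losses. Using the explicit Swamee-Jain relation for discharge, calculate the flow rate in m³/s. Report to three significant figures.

Swamee-Jain (Type II): Q = -0.965·√(gD⁵h_f/L)·ln[ε/(3.7D) + √(3.17ν²L/(gD³h_f))]
√(gD⁵h_f/L) = √(9.81·0.250⁵·25.6/1180) = 0.01442
ε/(3.7D) = 3.46×10^-4; √(3.17ν²L/(gD³h_f)) = 3.98×10^-5
Q = -0.965·0.01442·ln(3.858×10^-4) = 0.1094 m³/s
Check: V = 2.23 m/s, Re = 4.32×10^5, f = 0.02158, h_f = 25.8 m ≈ 25.6 m ✓

Q ≈ 0.109 m³/s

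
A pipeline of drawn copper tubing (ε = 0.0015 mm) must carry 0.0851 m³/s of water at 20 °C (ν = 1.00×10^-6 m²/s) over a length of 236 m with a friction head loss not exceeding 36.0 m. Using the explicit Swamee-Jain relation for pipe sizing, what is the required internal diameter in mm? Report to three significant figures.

D ≈ 139 mm

Swamee-Jain (Type III): D = 0.66·[ε^1.25·(LQ²/(gh_f))^4.75 + ν·Q^9.4·(L/(gh_f))^5.2]^0.04
LQ²/(gh_f) = 0.004839; L/(gh_f) = 0.6683
Term 1 = ε^1.25·(…)^4.75 = 5.28×10^-19; Term 2 = ν·Q^9.4·(…)^5.2 = 1.07×10^-17
D = 0.66·(5.28×10^-19 + 1.07×10^-17)^0.04 = 0.1386 m = 139 mm
Check: V = 5.64 m/s, Re = 7.82×10^5, f = 0.01233, h_f = 34.1 m ≈ 36.0 m ✓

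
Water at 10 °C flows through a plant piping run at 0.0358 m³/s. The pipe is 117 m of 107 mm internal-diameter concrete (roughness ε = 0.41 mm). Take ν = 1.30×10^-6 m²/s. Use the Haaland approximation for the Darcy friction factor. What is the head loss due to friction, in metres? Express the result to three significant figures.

h_f ≈ 25.1 m

V = 4Q/(πD²) = 4·0.0358/(π·0.107²) = 3.981 m/s
Re = VD/ν = 3.981·0.107/1.30×10^-6 = 3.28×10^5 → turbulent
ε/D = 0.41/107 = 0.00383
Haaland: f = 0.02843
h_f = f(L/D)V²/(2g) = 0.02843·(117/0.107)·3.981²/(2·9.81) = 25.12 m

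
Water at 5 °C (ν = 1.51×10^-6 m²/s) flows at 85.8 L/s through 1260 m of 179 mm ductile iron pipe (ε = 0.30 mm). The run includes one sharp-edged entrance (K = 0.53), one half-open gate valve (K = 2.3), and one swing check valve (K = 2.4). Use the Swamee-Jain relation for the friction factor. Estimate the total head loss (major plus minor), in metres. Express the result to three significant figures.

V = 4Q/(πD²) = 3.410 m/s; V²/2g = 0.5925 m
Re = 4.04×10^5, ε/D = 0.00168 → f = 0.02300 (Swamee-Jain)
Major: h_f = f(L/D)·V²/2g = 0.02300·7039·0.5925 = 95.92 m
Minor: ΣK = 5.23; h_m = ΣK·V²/2g = 3.099 m
Total H_L = 95.92 + 3.099 = 99.01 m

H_L ≈ 99.0 m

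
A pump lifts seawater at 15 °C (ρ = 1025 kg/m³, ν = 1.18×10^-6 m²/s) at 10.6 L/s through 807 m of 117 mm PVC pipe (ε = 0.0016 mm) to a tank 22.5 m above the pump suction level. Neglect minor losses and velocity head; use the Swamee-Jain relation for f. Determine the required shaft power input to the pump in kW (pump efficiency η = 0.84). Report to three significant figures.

P_shaft ≈ 3.64 kW

V = 4Q/(πD²) = 0.9859 m/s; Re = 9.78×10^4; ε/D = 1.37×10^-5; f = 0.01803
h_f = f(L/D)V²/2g = 6.161 m
Total head H = z + h_f = 22.5 + 6.161 = 28.66 m
P_hyd = ρgQH = 1025·9.81·0.0106·28.66 = 3.055 kW
P_shaft = P_hyd/η = 3.055/0.84 = 3.637 kW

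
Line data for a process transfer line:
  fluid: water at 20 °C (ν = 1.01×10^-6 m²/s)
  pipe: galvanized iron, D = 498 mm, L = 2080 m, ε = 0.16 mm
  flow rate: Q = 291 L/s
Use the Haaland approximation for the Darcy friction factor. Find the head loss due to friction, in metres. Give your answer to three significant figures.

V = 4Q/(πD²) = 4·0.291/(π·0.498²) = 1.494 m/s
Re = VD/ν = 1.494·0.498/1.01×10^-6 = 7.37×10^5 → turbulent
ε/D = 0.16/498 = 3.21×10^-4
Haaland: f = 0.01599
h_f = f(L/D)V²/(2g) = 0.01599·(2080/0.498)·1.494²/(2·9.81) = 7.597 m

h_f ≈ 7.60 m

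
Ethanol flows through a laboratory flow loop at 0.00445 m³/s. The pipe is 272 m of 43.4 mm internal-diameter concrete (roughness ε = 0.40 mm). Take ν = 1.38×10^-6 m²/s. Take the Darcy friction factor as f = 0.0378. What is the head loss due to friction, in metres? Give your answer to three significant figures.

V = 4Q/(πD²) = 4·0.00445/(π·0.0434²) = 3.008 m/s
h_f = f(L/D)V²/(2g) = 0.03780·(272/0.0434)·3.008²/(2·9.81) = 109.3 m

h_f ≈ 109 m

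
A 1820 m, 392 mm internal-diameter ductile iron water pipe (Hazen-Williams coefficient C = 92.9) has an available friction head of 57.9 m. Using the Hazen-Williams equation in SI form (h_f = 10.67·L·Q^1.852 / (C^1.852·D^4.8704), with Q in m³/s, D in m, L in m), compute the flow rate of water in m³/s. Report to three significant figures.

Q ≈ 0.343 m³/s

Rearranging: Q = [h_f·C^1.852·D^4.8704 / (10.67·L)]^(1/1.852)
Q = [57.9·92.9^1.852·0.392^4.8704 / (10.67·1820)]^0.540 = 0.3426 m³/s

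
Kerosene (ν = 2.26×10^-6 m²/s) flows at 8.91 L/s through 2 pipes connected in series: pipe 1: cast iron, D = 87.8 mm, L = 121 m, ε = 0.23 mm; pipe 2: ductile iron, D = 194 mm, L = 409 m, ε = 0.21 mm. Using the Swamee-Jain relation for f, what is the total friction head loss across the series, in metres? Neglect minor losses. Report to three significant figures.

H ≈ 4.50 m

Pipe 1: V = 1.472 m/s, Re = 5.72×10^4, ε/D = 0.00262, f = 0.02784, h_1 = f(L/D)V²/2g = 4.236 m
Pipe 2: V = 0.3014 m/s, Re = 2.59×10^4, ε/D = 0.00108, f = 0.02700, h_2 = f(L/D)V²/2g = 0.2636 m
Series → Q common, losses add: H = Σh = 4.499 m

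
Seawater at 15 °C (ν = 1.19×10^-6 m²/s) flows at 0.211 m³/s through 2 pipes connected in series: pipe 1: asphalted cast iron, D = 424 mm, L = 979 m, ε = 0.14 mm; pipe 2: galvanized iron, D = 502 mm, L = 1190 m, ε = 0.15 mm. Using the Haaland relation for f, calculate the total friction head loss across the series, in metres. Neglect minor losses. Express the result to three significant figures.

Pipe 1: V = 1.494 m/s, Re = 5.32×10^5, ε/D = 3.30×10^-4, f = 0.01633, h_1 = f(L/D)V²/2g = 4.292 m
Pipe 2: V = 1.066 m/s, Re = 4.50×10^5, ε/D = 2.99×10^-4, f = 0.01626, h_2 = f(L/D)V²/2g = 2.233 m
Series → Q common, losses add: H = Σh = 6.525 m

H ≈ 6.52 m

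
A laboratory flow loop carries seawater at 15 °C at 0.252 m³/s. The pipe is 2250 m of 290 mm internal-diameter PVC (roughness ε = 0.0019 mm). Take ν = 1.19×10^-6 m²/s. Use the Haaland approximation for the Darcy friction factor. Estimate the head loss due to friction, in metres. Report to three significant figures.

h_f ≈ 68.1 m

V = 4Q/(πD²) = 4·0.252/(π·0.290²) = 3.815 m/s
Re = VD/ν = 3.815·0.290/1.19×10^-6 = 9.30×10^5 → turbulent
ε/D = 0.0019/290 = 6.55×10^-6
Haaland: f = 0.01184
h_f = f(L/D)V²/(2g) = 0.01184·(2250/0.290)·3.815²/(2·9.81) = 68.14 m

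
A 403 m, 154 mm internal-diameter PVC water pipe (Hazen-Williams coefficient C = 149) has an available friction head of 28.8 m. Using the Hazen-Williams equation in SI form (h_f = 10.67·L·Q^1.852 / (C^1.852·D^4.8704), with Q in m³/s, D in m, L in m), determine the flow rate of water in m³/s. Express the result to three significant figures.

Rearranging: Q = [h_f·C^1.852·D^4.8704 / (10.67·L)]^(1/1.852)
Q = [28.8·149^1.852·0.154^4.8704 / (10.67·403)]^0.540 = 0.07288 m³/s

Q ≈ 0.0729 m³/s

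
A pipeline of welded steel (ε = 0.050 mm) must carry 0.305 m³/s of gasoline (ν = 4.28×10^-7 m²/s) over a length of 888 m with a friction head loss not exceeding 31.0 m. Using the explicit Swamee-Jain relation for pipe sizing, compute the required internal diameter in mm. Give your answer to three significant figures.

Swamee-Jain (Type III): D = 0.66·[ε^1.25·(LQ²/(gh_f))^4.75 + ν·Q^9.4·(L/(gh_f))^5.2]^0.04
LQ²/(gh_f) = 0.2716; L/(gh_f) = 2.920
Term 1 = ε^1.25·(…)^4.75 = 8.61×10^-9; Term 2 = ν·Q^9.4·(…)^5.2 = 1.60×10^-9
D = 0.66·(8.61×10^-9 + 1.60×10^-9)^0.04 = 0.3162 m = 316 mm
Check: V = 3.89 m/s, Re = 2.87×10^6, f = 0.01360, h_f = 29.4 m ≈ 31.0 m ✓

D ≈ 316 mm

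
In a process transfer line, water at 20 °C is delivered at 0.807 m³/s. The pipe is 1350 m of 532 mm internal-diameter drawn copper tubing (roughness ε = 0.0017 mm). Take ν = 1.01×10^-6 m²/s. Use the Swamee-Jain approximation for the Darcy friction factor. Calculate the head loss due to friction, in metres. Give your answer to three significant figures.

V = 4Q/(πD²) = 4·0.807/(π·0.532²) = 3.630 m/s
Re = VD/ν = 3.630·0.532/1.01×10^-6 = 1.91×10^6 → turbulent
ε/D = 0.0017/532 = 3.20×10^-6
Swamee-Jain: f = 0.01056
h_f = f(L/D)V²/(2g) = 0.01056·(1350/0.532)·3.630²/(2·9.81) = 18.00 m

h_f ≈ 18.0 m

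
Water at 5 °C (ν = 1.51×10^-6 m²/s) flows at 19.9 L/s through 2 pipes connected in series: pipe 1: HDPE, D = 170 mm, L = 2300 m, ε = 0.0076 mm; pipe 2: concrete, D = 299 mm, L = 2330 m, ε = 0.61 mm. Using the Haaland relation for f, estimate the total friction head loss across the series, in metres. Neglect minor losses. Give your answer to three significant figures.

Pipe 1: V = 0.8767 m/s, Re = 9.87×10^4, ε/D = 4.47×10^-5, f = 0.01806, h_1 = f(L/D)V²/2g = 9.571 m
Pipe 2: V = 0.2834 m/s, Re = 5.61×10^4, ε/D = 0.00204, f = 0.02611, h_2 = f(L/D)V²/2g = 0.8329 m
Series → Q common, losses add: H = Σh = 10.40 m

H ≈ 10.4 m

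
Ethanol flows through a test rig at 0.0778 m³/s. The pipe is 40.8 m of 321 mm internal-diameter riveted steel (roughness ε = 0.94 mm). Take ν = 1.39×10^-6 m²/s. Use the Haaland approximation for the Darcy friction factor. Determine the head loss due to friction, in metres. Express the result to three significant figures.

V = 4Q/(πD²) = 4·0.0778/(π·0.321²) = 0.9613 m/s
Re = VD/ν = 0.9613·0.321/1.39×10^-6 = 2.22×10^5 → turbulent
ε/D = 0.94/321 = 0.00293
Haaland: f = 0.02659
h_f = f(L/D)V²/(2g) = 0.02659·(40.8/0.321)·0.9613²/(2·9.81) = 0.1592 m

h_f ≈ 0.159 m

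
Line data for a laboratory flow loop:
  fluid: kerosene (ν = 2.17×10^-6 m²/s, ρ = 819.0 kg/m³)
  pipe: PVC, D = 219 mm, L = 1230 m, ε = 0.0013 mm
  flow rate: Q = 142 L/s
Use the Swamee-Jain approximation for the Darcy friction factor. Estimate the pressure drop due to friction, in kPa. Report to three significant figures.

Δp ≈ 452 kPa

V = 4Q/(πD²) = 4·0.142/(π·0.219²) = 3.770 m/s
Re = VD/ν = 3.770·0.219/2.17×10^-6 = 3.80×10^5 → turbulent
ε/D = 0.0013/219 = 5.94×10^-6
Swamee-Jain: f = 0.01384
h_f = f(L/D)V²/(2g) = 0.01384·(1230/0.219)·3.770²/(2·9.81) = 56.28 m
Δp = ρg·h_f = 819.0·9.81·56.28 = 452.2 kPa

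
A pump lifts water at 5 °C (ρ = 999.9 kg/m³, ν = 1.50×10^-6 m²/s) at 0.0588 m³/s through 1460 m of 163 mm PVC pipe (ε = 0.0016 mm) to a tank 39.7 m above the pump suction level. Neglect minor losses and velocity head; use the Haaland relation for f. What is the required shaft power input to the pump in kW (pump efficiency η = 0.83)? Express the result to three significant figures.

V = 4Q/(πD²) = 2.818 m/s; Re = 3.06×10^5; ε/D = 9.82×10^-6; f = 0.01437
h_f = f(L/D)V²/2g = 52.08 m
Total head H = z + h_f = 39.7 + 52.08 = 91.78 m
P_hyd = ρgQH = 999.9·9.81·0.0588·91.78 = 52.94 kW
P_shaft = P_hyd/η = 52.94/0.83 = 63.78 kW

P_shaft ≈ 63.8 kW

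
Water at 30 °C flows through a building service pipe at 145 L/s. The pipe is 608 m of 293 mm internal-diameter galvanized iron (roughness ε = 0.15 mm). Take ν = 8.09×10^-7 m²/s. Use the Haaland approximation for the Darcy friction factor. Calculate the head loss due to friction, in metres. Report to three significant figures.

h_f ≈ 8.50 m

V = 4Q/(πD²) = 4·0.145/(π·0.293²) = 2.151 m/s
Re = VD/ν = 2.151·0.293/8.09×10^-7 = 7.79×10^5 → turbulent
ε/D = 0.15/293 = 5.12×10^-4
Haaland: f = 0.01737
h_f = f(L/D)V²/(2g) = 0.01737·(608/0.293)·2.151²/(2·9.81) = 8.496 m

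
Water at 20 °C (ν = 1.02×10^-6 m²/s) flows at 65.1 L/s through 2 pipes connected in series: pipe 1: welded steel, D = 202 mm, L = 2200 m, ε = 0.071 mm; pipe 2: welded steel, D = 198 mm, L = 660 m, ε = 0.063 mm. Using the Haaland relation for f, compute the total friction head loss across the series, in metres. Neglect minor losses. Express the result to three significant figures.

Pipe 1: V = 2.031 m/s, Re = 4.02×10^5, ε/D = 3.51×10^-4, f = 0.01678, h_1 = f(L/D)V²/2g = 38.44 m
Pipe 2: V = 2.114 m/s, Re = 4.10×10^5, ε/D = 3.18×10^-4, f = 0.01651, h_2 = f(L/D)V²/2g = 12.54 m
Series → Q common, losses add: H = Σh = 50.98 m

H ≈ 51.0 m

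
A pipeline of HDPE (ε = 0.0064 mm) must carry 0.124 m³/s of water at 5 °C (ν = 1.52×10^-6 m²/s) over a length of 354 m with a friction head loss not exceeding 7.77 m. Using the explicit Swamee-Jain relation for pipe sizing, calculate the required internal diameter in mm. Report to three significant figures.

Swamee-Jain (Type III): D = 0.66·[ε^1.25·(LQ²/(gh_f))^4.75 + ν·Q^9.4·(L/(gh_f))^5.2]^0.04
LQ²/(gh_f) = 0.07141; L/(gh_f) = 4.644
Term 1 = ε^1.25·(…)^4.75 = 1.16×10^-12; Term 2 = ν·Q^9.4·(…)^5.2 = 1.34×10^-11
D = 0.66·(1.16×10^-12 + 1.34×10^-11)^0.04 = 0.2433 m = 243 mm
Check: V = 2.67 m/s, Re = 4.27×10^5, f = 0.01384, h_f = 7.31 m ≈ 7.77 m ✓

D ≈ 243 mm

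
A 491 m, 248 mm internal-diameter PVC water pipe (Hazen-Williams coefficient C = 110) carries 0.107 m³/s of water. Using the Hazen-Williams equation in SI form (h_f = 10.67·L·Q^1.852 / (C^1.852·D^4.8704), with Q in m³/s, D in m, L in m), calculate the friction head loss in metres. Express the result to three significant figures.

h_f ≈ 12.3 m

h_f = 10.67·491·0.107^1.852 / (110^1.852·0.248^4.8704) = 12.31 m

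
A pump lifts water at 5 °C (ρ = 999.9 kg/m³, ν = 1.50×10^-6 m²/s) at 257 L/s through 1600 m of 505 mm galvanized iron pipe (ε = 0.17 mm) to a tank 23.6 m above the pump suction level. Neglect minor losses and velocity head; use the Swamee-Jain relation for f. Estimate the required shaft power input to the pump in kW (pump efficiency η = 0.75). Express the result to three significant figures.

V = 4Q/(πD²) = 1.283 m/s; Re = 4.32×10^5; ε/D = 3.37×10^-4; f = 0.01682
h_f = f(L/D)V²/2g = 4.472 m
Total head H = z + h_f = 23.6 + 4.472 = 28.07 m
P_hyd = ρgQH = 999.9·9.81·0.257·28.07 = 70.77 kW
P_shaft = P_hyd/η = 70.77/0.75 = 94.36 kW

P_shaft ≈ 94.4 kW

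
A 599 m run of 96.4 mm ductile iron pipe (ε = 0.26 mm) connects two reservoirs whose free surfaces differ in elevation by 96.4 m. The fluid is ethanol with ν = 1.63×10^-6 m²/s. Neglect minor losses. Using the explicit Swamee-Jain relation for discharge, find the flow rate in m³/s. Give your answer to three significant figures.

Q ≈ 0.0249 m³/s

Swamee-Jain (Type II): Q = -0.965·√(gD⁵h_f/L)·ln[ε/(3.7D) + √(3.17ν²L/(gD³h_f))]
√(gD⁵h_f/L) = √(9.81·0.0964⁵·96.4/599) = 0.003625
ε/(3.7D) = 7.29×10^-4; √(3.17ν²L/(gD³h_f)) = 7.72×10^-5
Q = -0.965·0.003625·ln(8.061×10^-4) = 0.02492 m³/s
Check: V = 3.41 m/s, Re = 2.02×10^5, f = 0.02630, h_f = 97.1 m ≈ 96.4 m ✓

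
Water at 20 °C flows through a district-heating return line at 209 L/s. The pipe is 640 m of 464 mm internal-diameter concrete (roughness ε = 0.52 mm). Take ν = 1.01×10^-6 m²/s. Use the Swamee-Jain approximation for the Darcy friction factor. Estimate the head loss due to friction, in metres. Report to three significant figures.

V = 4Q/(πD²) = 4·0.209/(π·0.464²) = 1.236 m/s
Re = VD/ν = 1.236·0.464/1.01×10^-6 = 5.68×10^5 → turbulent
ε/D = 0.52/464 = 0.00112
Swamee-Jain: f = 0.02079
h_f = f(L/D)V²/(2g) = 0.02079·(640/0.464)·1.236²/(2·9.81) = 2.233 m

h_f ≈ 2.23 m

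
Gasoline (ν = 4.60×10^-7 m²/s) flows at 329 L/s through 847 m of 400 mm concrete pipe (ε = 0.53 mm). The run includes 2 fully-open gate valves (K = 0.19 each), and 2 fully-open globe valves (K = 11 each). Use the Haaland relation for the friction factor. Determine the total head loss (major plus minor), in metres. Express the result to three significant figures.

H_L ≈ 23.5 m

V = 4Q/(πD²) = 2.618 m/s; V²/2g = 0.3494 m
Re = 2.28×10^6, ε/D = 0.00133 → f = 0.02119 (Haaland)
Major: h_f = f(L/D)·V²/2g = 0.02119·2118·0.3494 = 15.68 m
Minor: ΣK = 22.4; h_m = ΣK·V²/2g = 7.819 m
Total H_L = 15.68 + 7.819 = 23.50 m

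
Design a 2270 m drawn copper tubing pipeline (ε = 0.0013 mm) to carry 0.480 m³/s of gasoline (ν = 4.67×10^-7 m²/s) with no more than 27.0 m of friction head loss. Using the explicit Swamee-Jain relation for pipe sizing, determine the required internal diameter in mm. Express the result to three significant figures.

Swamee-Jain (Type III): D = 0.66·[ε^1.25·(LQ²/(gh_f))^4.75 + ν·Q^9.4·(L/(gh_f))^5.2]^0.04
LQ²/(gh_f) = 1.975; L/(gh_f) = 8.570
Term 1 = ε^1.25·(…)^4.75 = 1.11×10^-6; Term 2 = ν·Q^9.4·(…)^5.2 = 3.35×10^-5
D = 0.66·(1.11×10^-6 + 3.35×10^-5)^0.04 = 0.4376 m = 438 mm
Check: V = 3.19 m/s, Re = 2.99×10^6, f = 0.009880, h_f = 26.6 m ≈ 27.0 m ✓

D ≈ 438 mm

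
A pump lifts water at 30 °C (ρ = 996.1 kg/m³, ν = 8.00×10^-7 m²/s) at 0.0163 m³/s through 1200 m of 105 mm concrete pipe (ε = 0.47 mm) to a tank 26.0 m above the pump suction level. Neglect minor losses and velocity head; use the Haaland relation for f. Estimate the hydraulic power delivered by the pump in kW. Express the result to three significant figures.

V = 4Q/(πD²) = 1.882 m/s; Re = 2.47×10^5; ε/D = 0.00448; f = 0.02981
h_f = f(L/D)V²/2g = 61.53 m
Total head H = z + h_f = 26.0 + 61.53 = 87.53 m
P_hyd = ρgQH = 996.1·9.81·0.0163·87.53 = 13.94 kW

P_hyd ≈ 13.9 kW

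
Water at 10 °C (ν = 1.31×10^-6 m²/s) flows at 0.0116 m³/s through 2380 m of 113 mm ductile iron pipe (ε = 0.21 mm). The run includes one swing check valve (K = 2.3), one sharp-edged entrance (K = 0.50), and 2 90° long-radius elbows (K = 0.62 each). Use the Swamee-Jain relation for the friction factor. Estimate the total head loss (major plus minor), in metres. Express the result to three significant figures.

H_L ≈ 36.1 m

V = 4Q/(πD²) = 1.157 m/s; V²/2g = 0.06819 m
Re = 9.98×10^4, ε/D = 0.00186 → f = 0.02496 (Swamee-Jain)
Major: h_f = f(L/D)·V²/2g = 0.02496·21062·0.06819 = 35.85 m
Minor: ΣK = 4.04; h_m = ΣK·V²/2g = 0.2755 m
Total H_L = 35.85 + 0.2755 = 36.12 m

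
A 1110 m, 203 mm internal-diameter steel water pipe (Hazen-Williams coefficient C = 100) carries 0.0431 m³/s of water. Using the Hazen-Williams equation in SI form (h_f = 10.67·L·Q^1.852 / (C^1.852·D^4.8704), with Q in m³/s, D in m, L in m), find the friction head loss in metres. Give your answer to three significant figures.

h_f = 10.67·1110·0.0431^1.852 / (100^1.852·0.203^4.8704) = 16.34 m

h_f ≈ 16.3 m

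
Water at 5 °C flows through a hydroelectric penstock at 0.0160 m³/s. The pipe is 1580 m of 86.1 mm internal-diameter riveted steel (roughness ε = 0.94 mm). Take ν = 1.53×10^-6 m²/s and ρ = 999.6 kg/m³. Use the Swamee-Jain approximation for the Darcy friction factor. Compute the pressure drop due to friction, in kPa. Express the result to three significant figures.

V = 4Q/(πD²) = 4·0.0160/(π·0.0861²) = 2.748 m/s
Re = VD/ν = 2.748·0.0861/1.53×10^-6 = 1.55×10^5 → turbulent
ε/D = 0.94/86.1 = 0.0109
Swamee-Jain: f = 0.03961
h_f = f(L/D)V²/(2g) = 0.03961·(1580/0.0861)·2.748²/(2·9.81) = 279.7 m
Δp = ρg·h_f = 999.6·9.81·279.7 = 2743 kPa

Δp ≈ 2740 kPa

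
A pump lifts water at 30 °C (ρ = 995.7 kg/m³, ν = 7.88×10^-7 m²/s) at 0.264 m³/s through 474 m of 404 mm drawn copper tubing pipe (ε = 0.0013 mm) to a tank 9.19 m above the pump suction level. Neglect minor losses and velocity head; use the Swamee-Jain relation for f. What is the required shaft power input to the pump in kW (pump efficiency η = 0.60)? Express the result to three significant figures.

V = 4Q/(πD²) = 2.059 m/s; Re = 1.06×10^6; ε/D = 3.22×10^-6; f = 0.01159
h_f = f(L/D)V²/2g = 2.938 m
Total head H = z + h_f = 9.19 + 2.938 = 12.13 m
P_hyd = ρgQH = 995.7·9.81·0.264·12.13 = 31.28 kW
P_shaft = P_hyd/η = 31.28/0.60 = 52.13 kW

P_shaft ≈ 52.1 kW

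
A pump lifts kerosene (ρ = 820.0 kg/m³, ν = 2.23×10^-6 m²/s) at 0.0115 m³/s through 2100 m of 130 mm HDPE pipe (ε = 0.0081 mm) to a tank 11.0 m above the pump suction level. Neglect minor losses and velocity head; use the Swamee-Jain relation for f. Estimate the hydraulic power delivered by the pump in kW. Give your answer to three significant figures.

P_hyd ≈ 2.22 kW

V = 4Q/(πD²) = 0.8664 m/s; Re = 5.05×10^4; ε/D = 6.23×10^-5; f = 0.02097
h_f = f(L/D)V²/2g = 12.96 m
Total head H = z + h_f = 11.0 + 12.96 = 23.96 m
P_hyd = ρgQH = 820.0·9.81·0.0115·23.96 = 2.216 kW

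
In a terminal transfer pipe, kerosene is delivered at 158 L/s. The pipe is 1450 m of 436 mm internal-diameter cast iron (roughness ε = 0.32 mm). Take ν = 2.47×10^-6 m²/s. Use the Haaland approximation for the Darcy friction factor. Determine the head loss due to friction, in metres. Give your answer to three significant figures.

h_f ≈ 3.77 m

V = 4Q/(πD²) = 4·0.158/(π·0.436²) = 1.058 m/s
Re = VD/ν = 1.058·0.436/2.47×10^-6 = 1.87×10^5 → turbulent
ε/D = 0.32/436 = 7.34×10^-4
Haaland: f = 0.01987
h_f = f(L/D)V²/(2g) = 0.01987·(1450/0.436)·1.058²/(2·9.81) = 3.773 m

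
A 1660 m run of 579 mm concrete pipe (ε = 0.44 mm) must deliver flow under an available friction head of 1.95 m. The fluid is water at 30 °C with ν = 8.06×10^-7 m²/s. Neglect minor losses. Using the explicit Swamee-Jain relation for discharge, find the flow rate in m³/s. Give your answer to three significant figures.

Q ≈ 0.221 m³/s

Swamee-Jain (Type II): Q = -0.965·√(gD⁵h_f/L)·ln[ε/(3.7D) + √(3.17ν²L/(gD³h_f))]
√(gD⁵h_f/L) = √(9.81·0.579⁵·1.95/1660) = 0.02738
ε/(3.7D) = 2.05×10^-4; √(3.17ν²L/(gD³h_f)) = 3.03×10^-5
Q = -0.965·0.02738·ln(2.357×10^-4) = 0.2207 m³/s
Check: V = 0.838 m/s, Re = 6.02×10^5, f = 0.01911, h_f = 1.96 m ≈ 1.95 m ✓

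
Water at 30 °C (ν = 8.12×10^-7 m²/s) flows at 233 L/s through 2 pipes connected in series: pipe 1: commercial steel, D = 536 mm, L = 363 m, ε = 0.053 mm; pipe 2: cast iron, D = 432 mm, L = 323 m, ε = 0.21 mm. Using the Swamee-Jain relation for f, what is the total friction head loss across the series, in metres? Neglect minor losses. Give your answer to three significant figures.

H ≈ 2.18 m

Pipe 1: V = 1.033 m/s, Re = 6.82×10^5, ε/D = 9.89×10^-5, f = 0.01398, h_1 = f(L/D)V²/2g = 0.5144 m
Pipe 2: V = 1.590 m/s, Re = 8.46×10^5, ε/D = 4.86×10^-4, f = 0.01730, h_2 = f(L/D)V²/2g = 1.666 m
Series → Q common, losses add: H = Σh = 2.180 m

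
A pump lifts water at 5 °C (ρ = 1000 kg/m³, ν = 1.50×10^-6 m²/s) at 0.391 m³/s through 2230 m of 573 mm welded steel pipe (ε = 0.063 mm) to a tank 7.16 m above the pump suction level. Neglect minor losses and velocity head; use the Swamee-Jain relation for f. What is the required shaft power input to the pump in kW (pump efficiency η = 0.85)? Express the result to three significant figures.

P_shaft ≈ 61.8 kW

V = 4Q/(πD²) = 1.516 m/s; Re = 5.79×10^5; ε/D = 1.10×10^-4; f = 0.01435
h_f = f(L/D)V²/2g = 6.546 m
Total head H = z + h_f = 7.16 + 6.546 = 13.71 m
P_hyd = ρgQH = 1000·9.81·0.391·13.71 = 52.57 kW
P_shaft = P_hyd/η = 52.57/0.85 = 61.85 kW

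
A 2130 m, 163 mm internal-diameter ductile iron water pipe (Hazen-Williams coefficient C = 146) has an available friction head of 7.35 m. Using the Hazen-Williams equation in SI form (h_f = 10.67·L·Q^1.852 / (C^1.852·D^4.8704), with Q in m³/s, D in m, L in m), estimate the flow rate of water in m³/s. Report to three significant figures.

Rearranging: Q = [h_f·C^1.852·D^4.8704 / (10.67·L)]^(1/1.852)
Q = [7.35·146^1.852·0.163^4.8704 / (10.67·2130)]^0.540 = 0.01614 m³/s

Q ≈ 0.0161 m³/s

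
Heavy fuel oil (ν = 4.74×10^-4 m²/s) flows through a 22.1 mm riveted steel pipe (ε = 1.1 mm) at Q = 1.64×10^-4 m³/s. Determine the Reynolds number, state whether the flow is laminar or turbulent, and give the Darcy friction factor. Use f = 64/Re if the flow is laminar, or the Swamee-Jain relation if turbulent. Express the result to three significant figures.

Re ≈ 19.9; laminar; f = 64/Re ≈ 3.21

V = 4Q/(πD²) = 0.4275 m/s
Re = VD/ν = 0.4275·0.0221/4.74×10^-4 = 19.9
Re < 2300 → laminar → f = 64/Re = 3.211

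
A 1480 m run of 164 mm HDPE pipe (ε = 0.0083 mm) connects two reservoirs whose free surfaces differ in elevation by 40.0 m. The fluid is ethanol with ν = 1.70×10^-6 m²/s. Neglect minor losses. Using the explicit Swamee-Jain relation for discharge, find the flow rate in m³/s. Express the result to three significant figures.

Swamee-Jain (Type II): Q = -0.965·√(gD⁵h_f/L)·ln[ε/(3.7D) + √(3.17ν²L/(gD³h_f))]
√(gD⁵h_f/L) = √(9.81·0.164⁵·40.0/1480) = 0.005608
ε/(3.7D) = 1.37×10^-5; √(3.17ν²L/(gD³h_f)) = 8.85×10^-5
Q = -0.965·0.005608·ln(1.022×10^-4) = 0.04973 m³/s
Check: V = 2.35 m/s, Re = 2.27×10^5, f = 0.01564, h_f = 39.9 m ≈ 40.0 m ✓

Q ≈ 0.0497 m³/s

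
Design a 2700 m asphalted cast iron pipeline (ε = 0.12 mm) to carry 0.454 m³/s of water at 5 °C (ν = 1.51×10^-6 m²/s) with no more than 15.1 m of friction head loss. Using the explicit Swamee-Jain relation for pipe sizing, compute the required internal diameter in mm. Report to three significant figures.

Swamee-Jain (Type III): D = 0.66·[ε^1.25·(LQ²/(gh_f))^4.75 + ν·Q^9.4·(L/(gh_f))^5.2]^0.04
LQ²/(gh_f) = 3.757; L/(gh_f) = 18.23
Term 1 = ε^1.25·(…)^4.75 = 0.00675; Term 2 = ν·Q^9.4·(…)^5.2 = 0.00324
D = 0.66·(0.00675 + 0.00324)^0.04 = 0.5490 m = 549 mm
Check: V = 1.92 m/s, Re = 6.97×10^5, f = 0.01530, h_f = 14.1 m ≈ 15.1 m ✓

D ≈ 549 mm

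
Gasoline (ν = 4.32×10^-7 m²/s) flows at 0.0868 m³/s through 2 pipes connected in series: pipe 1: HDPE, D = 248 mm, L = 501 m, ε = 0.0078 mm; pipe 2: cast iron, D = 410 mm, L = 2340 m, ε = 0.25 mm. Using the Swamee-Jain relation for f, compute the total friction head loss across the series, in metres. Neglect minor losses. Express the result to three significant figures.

H ≈ 6.38 m

Pipe 1: V = 1.797 m/s, Re = 1.03×10^6, ε/D = 3.15×10^-5, f = 0.01228, h_1 = f(L/D)V²/2g = 4.082 m
Pipe 2: V = 0.6574 m/s, Re = 6.24×10^5, ε/D = 6.10×10^-4, f = 0.01827, h_2 = f(L/D)V²/2g = 2.297 m
Series → Q common, losses add: H = Σh = 6.378 m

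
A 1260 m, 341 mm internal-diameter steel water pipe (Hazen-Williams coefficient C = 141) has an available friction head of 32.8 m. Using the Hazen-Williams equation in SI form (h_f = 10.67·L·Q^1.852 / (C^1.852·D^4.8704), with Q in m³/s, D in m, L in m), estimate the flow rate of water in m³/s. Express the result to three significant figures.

Q ≈ 0.323 m³/s

Rearranging: Q = [h_f·C^1.852·D^4.8704 / (10.67·L)]^(1/1.852)
Q = [32.8·141^1.852·0.341^4.8704 / (10.67·1260)]^0.540 = 0.3234 m³/s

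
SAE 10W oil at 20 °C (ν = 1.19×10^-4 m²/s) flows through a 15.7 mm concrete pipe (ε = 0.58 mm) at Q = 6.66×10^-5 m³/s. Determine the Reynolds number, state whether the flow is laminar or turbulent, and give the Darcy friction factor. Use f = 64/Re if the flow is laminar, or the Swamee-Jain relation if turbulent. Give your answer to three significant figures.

Re ≈ 45.4; laminar; f = 64/Re ≈ 1.41

V = 4Q/(πD²) = 0.3440 m/s
Re = VD/ν = 0.3440·0.0157/1.19×10^-4 = 45.4
Re < 2300 → laminar → f = 64/Re = 1.410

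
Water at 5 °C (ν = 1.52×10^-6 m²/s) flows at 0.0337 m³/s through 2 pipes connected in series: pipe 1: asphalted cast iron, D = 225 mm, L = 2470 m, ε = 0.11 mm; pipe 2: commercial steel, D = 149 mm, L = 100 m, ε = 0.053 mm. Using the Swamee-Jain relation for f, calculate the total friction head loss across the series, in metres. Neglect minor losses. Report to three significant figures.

Pipe 1: V = 0.8476 m/s, Re = 1.25×10^5, ε/D = 4.89×10^-4, f = 0.01981, h_1 = f(L/D)V²/2g = 7.962 m
Pipe 2: V = 1.933 m/s, Re = 1.89×10^5, ε/D = 3.56×10^-4, f = 0.01823, h_2 = f(L/D)V²/2g = 2.330 m
Series → Q common, losses add: H = Σh = 10.29 m

H ≈ 10.3 m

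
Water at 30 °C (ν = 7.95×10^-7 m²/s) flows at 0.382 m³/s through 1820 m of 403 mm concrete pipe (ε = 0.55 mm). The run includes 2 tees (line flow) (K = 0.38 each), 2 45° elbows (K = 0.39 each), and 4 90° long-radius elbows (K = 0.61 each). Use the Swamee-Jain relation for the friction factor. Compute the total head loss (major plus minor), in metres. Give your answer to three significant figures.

H_L ≈ 46.1 m

V = 4Q/(πD²) = 2.995 m/s; V²/2g = 0.4571 m
Re = 1.52×10^6, ε/D = 0.00136 → f = 0.02144 (Swamee-Jain)
Major: h_f = f(L/D)·V²/2g = 0.02144·4516·0.4571 = 44.25 m
Minor: ΣK = 3.98; h_m = ΣK·V²/2g = 1.819 m
Total H_L = 44.25 + 1.819 = 46.07 m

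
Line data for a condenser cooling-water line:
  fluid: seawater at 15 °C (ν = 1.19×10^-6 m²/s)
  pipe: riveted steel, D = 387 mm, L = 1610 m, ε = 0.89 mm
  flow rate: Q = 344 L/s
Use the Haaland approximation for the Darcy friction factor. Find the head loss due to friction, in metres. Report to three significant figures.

V = 4Q/(πD²) = 4·0.344/(π·0.387²) = 2.924 m/s
Re = VD/ν = 2.924·0.387/1.19×10^-6 = 9.51×10^5 → turbulent
ε/D = 0.89/387 = 0.00230
Haaland: f = 0.02452
h_f = f(L/D)V²/(2g) = 0.02452·(1610/0.387)·2.924²/(2·9.81) = 44.46 m

h_f ≈ 44.5 m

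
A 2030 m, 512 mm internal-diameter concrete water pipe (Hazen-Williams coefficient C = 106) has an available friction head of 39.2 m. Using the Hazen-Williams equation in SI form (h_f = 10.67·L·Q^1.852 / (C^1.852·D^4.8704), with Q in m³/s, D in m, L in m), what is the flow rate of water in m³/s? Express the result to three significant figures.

Rearranging: Q = [h_f·C^1.852·D^4.8704 / (10.67·L)]^(1/1.852)
Q = [39.2·106^1.852·0.512^4.8704 / (10.67·2030)]^0.540 = 0.6025 m³/s

Q ≈ 0.603 m³/s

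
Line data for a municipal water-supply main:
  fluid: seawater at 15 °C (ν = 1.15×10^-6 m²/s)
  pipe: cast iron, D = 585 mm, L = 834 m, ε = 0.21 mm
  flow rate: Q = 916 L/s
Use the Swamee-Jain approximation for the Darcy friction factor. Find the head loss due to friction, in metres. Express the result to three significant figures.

h_f ≈ 13.5 m

V = 4Q/(πD²) = 4·0.916/(π·0.585²) = 3.408 m/s
Re = VD/ν = 3.408·0.585/1.15×10^-6 = 1.73×10^6 → turbulent
ε/D = 0.21/585 = 3.59×10^-4
Swamee-Jain: f = 0.01598
h_f = f(L/D)V²/(2g) = 0.01598·(834/0.585)·3.408²/(2·9.81) = 13.49 m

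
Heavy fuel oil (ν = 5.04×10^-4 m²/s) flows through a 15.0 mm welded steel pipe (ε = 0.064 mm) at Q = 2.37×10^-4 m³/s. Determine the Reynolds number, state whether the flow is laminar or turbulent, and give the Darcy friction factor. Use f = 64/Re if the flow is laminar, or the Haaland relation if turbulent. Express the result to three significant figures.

Re ≈ 39.9; laminar; f = 64/Re ≈ 1.60

V = 4Q/(πD²) = 1.341 m/s
Re = VD/ν = 1.341·0.0150/5.04×10^-4 = 39.9
Re < 2300 → laminar → f = 64/Re = 1.603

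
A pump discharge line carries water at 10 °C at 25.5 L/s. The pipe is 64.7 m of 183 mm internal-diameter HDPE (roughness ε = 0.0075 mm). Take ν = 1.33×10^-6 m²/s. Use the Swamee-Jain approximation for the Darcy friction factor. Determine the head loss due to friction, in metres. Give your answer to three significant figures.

V = 4Q/(πD²) = 4·0.0255/(π·0.183²) = 0.9695 m/s
Re = VD/ν = 0.9695·0.183/1.33×10^-6 = 1.33×10^5 → turbulent
ε/D = 0.0075/183 = 4.10×10^-5
Swamee-Jain: f = 0.01713
h_f = f(L/D)V²/(2g) = 0.01713·(64.7/0.183)·0.9695²/(2·9.81) = 0.2901 m

h_f ≈ 0.290 m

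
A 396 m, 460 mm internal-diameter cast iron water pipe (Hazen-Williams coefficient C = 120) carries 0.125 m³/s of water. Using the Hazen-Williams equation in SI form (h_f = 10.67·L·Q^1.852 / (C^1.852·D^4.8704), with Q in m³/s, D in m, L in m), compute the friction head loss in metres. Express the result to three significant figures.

h_f ≈ 0.556 m

h_f = 10.67·396·0.125^1.852 / (120^1.852·0.460^4.8704) = 0.5562 m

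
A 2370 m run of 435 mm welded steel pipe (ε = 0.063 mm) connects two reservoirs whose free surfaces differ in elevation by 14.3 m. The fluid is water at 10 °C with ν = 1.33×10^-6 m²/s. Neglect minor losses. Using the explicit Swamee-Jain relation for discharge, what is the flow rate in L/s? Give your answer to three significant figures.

Swamee-Jain (Type II): Q = -0.965·√(gD⁵h_f/L)·ln[ε/(3.7D) + √(3.17ν²L/(gD³h_f))]
√(gD⁵h_f/L) = √(9.81·0.435⁵·14.3/2370) = 0.03036
ε/(3.7D) = 3.91×10^-5; √(3.17ν²L/(gD³h_f)) = 3.39×10^-5
Q = -0.965·0.03036·ln(7.307×10^-5) = 0.2791 m³/s
Check: V = 1.88 m/s, Re = 6.14×10^5, f = 0.01468, h_f = 14.4 m ≈ 14.3 m ✓

Q ≈ 279 L/s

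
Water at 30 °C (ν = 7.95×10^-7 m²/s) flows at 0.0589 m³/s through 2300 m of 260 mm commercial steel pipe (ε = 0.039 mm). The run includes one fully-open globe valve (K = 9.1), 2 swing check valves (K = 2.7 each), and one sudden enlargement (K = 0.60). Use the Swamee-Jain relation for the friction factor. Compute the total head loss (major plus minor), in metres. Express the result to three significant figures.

H_L ≈ 9.57 m

V = 4Q/(πD²) = 1.109 m/s; V²/2g = 0.06273 m
Re = 3.63×10^5, ε/D = 1.50×10^-4 → f = 0.01554 (Swamee-Jain)
Major: h_f = f(L/D)·V²/2g = 0.01554·8846·0.06273 = 8.622 m
Minor: ΣK = 15.1; h_m = ΣK·V²/2g = 0.9472 m
Total H_L = 8.622 + 0.9472 = 9.569 m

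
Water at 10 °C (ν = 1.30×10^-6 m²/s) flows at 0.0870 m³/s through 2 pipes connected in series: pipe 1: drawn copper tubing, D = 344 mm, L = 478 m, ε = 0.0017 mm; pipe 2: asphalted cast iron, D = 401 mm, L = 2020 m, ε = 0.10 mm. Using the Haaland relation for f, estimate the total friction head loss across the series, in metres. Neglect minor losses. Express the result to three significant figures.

H ≈ 3.00 m

Pipe 1: V = 0.9361 m/s, Re = 2.48×10^5, ε/D = 4.94×10^-6, f = 0.01491, h_1 = f(L/D)V²/2g = 0.9250 m
Pipe 2: V = 0.6889 m/s, Re = 2.12×10^5, ε/D = 2.49×10^-4, f = 0.01707, h_2 = f(L/D)V²/2g = 2.079 m
Series → Q common, losses add: H = Σh = 3.004 m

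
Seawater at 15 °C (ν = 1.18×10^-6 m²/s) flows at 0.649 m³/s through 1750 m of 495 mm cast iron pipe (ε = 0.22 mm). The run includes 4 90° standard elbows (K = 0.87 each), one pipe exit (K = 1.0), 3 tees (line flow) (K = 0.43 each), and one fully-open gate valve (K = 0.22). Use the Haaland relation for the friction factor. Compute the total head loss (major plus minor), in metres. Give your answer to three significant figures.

V = 4Q/(πD²) = 3.372 m/s; V²/2g = 0.5797 m
Re = 1.41×10^6, ε/D = 4.44×10^-4 → f = 0.01664 (Haaland)
Major: h_f = f(L/D)·V²/2g = 0.01664·3535·0.5797 = 34.11 m
Minor: ΣK = 5.99; h_m = ΣK·V²/2g = 3.472 m
Total H_L = 34.11 + 3.472 = 37.58 m

H_L ≈ 37.6 m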